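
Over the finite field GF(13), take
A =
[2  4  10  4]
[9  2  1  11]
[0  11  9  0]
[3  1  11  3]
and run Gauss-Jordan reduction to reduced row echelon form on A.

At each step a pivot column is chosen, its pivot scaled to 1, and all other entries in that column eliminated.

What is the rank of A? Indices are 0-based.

pivot(0,0)=2: scale R0 → (1, 2, 5, 2)
  clear (1,0): R1 −= (9)R0 → (0, 10, 8, 6)
  clear (3,0): R3 −= (3)R0 → (0, 8, 9, 10)
pivot(1,1)=10: scale R1 → (0, 1, 6, 11)
  clear (0,1): R0 −= (2)R1 → (1, 0, 6, 6)
  clear (2,1): R2 −= (11)R1 → (0, 0, 8, 9)
  clear (3,1): R3 −= (8)R1 → (0, 0, 0, 0)
pivot(2,2)=8: scale R2 → (0, 0, 1, 6)
  clear (0,2): R0 −= (6)R2 → (1, 0, 0, 9)
  clear (1,2): R1 −= (6)R2 → (0, 1, 0, 1)
col 3: no nonzero at/below row 3; advance.

rank = 3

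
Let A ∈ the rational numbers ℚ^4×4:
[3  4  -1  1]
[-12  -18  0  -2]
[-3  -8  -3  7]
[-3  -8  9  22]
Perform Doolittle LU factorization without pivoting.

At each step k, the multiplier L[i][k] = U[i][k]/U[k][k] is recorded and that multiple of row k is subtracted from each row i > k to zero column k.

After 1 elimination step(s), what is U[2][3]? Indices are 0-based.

U[2][3] = 8

[col 0] pivot 3
  R1 -= -4*R0 → (0, -2, -4, 2)  (L[1][0] := -4)
  R2 -= -1*R0 → (0, -4, -4, 8)  (L[2][0] := -1)
  R3 -= -1*R0 → (0, -4, 8, 23)  (L[3][0] := -1)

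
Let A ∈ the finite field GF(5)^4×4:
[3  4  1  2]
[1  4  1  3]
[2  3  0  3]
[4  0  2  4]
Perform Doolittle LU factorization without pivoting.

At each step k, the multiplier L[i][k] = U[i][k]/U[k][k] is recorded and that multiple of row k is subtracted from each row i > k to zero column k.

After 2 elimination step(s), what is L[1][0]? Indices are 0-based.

L[1][0] = 2

Step 1: pivot at (0,0) is 3.
  row1 ← row1 − (2)·row0  ⇒  L[1][0]=2, U row1=(0, 1, 4, 4)
  row2 ← row2 − (4)·row0  ⇒  L[2][0]=4, U row2=(0, 2, 1, 0)
  row3 ← row3 − (3)·row0  ⇒  L[3][0]=3, U row3=(0, 3, 4, 3)
Step 2: pivot at (1,1) is 1.
  row2 ← row2 − (2)·row1  ⇒  L[2][1]=2, U row2=(0, 0, 3, 2)
  row3 ← row3 − (3)·row1  ⇒  L[3][1]=3, U row3=(0, 0, 2, 1)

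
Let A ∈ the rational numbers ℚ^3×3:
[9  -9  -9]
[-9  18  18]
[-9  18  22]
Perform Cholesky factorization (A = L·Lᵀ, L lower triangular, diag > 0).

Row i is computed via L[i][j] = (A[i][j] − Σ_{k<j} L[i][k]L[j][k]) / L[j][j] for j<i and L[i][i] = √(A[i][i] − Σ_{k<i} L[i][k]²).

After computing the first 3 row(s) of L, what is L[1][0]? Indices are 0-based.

L[1][0] = -3

Step 1: L[0][0] = √(9) = 3.
  L[1][0] = (-9) / L[0][0] = -3.
Step 2: L[1][1] = √(9) = 3.
  L[2][0] = (-9) / L[0][0] = -3.
  L[2][1] = (9) / L[1][1] = 3.
Step 3: L[2][2] = √(4) = 2.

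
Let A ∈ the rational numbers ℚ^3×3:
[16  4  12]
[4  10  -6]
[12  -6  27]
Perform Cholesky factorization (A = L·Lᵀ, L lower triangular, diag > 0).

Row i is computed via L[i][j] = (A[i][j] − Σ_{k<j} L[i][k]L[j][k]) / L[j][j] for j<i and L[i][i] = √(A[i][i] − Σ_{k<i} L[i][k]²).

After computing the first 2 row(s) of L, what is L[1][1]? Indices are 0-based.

L[1][1] = 3

Step 1: L[0][0] = √(16) = 4.
  L[1][0] = (4) / L[0][0] = 1.
Step 2: L[1][1] = √(9) = 3.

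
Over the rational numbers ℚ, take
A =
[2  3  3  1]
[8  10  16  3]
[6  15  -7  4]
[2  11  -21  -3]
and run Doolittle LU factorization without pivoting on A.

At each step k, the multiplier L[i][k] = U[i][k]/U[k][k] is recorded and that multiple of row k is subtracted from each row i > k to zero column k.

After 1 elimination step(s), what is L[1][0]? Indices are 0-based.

Step 1: pivot at (0,0) is 2.
  row1 ← row1 − (4)·row0  ⇒  L[1][0]=4, U row1=(0, -2, 4, -1)
  row2 ← row2 − (3)·row0  ⇒  L[2][0]=3, U row2=(0, 6, -16, 1)
  row3 ← row3 − (1)·row0  ⇒  L[3][0]=1, U row3=(0, 8, -24, -4)

L[1][0] = 4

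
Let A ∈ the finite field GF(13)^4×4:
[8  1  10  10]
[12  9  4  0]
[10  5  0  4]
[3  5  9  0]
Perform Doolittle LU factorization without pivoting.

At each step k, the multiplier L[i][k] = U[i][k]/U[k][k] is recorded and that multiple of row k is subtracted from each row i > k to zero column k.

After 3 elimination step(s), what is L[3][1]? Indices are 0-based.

k=0: U[0][0]=8
  eliminate (1,0): mult=8, new row 1: (0, 1, 2, 11); set L[1][0]=8
  eliminate (2,0): mult=11, new row 2: (0, 7, 7, 11); set L[2][0]=11
  eliminate (3,0): mult=2, new row 3: (0, 3, 2, 6); set L[3][0]=2
k=1: U[1][1]=1
  eliminate (2,1): mult=7, new row 2: (0, 0, 6, 12); set L[2][1]=7
  eliminate (3,1): mult=3, new row 3: (0, 0, 9, 12); set L[3][1]=3
k=2: U[2][2]=6
  eliminate (3,2): mult=8, new row 3: (0, 0, 0, 7); set L[3][2]=8

L[3][1] = 3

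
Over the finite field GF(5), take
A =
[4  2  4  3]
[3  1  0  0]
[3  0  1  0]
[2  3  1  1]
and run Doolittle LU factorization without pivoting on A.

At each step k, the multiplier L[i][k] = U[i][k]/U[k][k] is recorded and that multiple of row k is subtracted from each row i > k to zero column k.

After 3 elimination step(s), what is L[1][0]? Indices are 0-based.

Step 1: pivot at (0,0) is 4.
  row1 ← row1 − (2)·row0  ⇒  L[1][0]=2, U row1=(0, 2, 2, 4)
  row2 ← row2 − (2)·row0  ⇒  L[2][0]=2, U row2=(0, 1, 3, 4)
  row3 ← row3 − (3)·row0  ⇒  L[3][0]=3, U row3=(0, 2, 4, 2)
Step 2: pivot at (1,1) is 2.
  row2 ← row2 − (3)·row1  ⇒  L[2][1]=3, U row2=(0, 0, 2, 2)
  row3 ← row3 − (1)·row1  ⇒  L[3][1]=1, U row3=(0, 0, 2, 3)
Step 3: pivot at (2,2) is 2.
  row3 ← row3 − (1)·row2  ⇒  L[3][2]=1, U row3=(0, 0, 0, 1)

L[1][0] = 2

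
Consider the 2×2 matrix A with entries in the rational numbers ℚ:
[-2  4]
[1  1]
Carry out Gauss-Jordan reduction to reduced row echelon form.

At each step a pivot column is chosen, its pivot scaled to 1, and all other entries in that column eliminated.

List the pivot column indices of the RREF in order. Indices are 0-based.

pivot columns: 0, 1

step 1: normalize row 0 (÷-2) = (1, -2)
  row 1: subtract 1×row0 = (0, 3)
step 2: normalize row 1 (÷3) = (0, 1)
  row 0: subtract -2×row1 = (1, 0)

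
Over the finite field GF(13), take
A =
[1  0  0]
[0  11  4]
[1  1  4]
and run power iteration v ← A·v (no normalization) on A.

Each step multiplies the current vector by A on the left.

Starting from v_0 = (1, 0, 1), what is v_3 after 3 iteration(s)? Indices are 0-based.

v_3 = (1, 11, 9)

v_0 = (1, 0, 1).
v_1 = A·v_0 = (1, 4, 5).
v_2 = A·v_1 = (1, 12, 12).
v_3 = A·v_2 = (1, 11, 9).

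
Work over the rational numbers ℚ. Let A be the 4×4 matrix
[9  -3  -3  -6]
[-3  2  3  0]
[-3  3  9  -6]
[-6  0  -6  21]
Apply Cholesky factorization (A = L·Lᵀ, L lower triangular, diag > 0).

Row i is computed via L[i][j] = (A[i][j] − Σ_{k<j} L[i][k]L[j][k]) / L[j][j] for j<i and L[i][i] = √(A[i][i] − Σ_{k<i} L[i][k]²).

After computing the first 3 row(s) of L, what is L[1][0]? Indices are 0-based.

Step 1: L[0][0] = √(9) = 3.
  L[1][0] = (-3) / L[0][0] = -1.
Step 2: L[1][1] = √(1) = 1.
  L[2][0] = (-3) / L[0][0] = -1.
  L[2][1] = (2) / L[1][1] = 2.
Step 3: L[2][2] = √(4) = 2.

L[1][0] = -1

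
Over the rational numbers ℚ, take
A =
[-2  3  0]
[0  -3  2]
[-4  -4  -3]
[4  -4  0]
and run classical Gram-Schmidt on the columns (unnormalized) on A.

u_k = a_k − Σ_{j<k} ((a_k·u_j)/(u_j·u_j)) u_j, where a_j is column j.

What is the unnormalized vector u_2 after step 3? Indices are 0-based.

u_2 = (34/147, 122/49, -19/21, -116/147)

Step 1: u_0 = a_0 = (-2, 0, -4, 4).
Step 2: u_1 = a_1 − (-1/6)·u_0 = (8/3, -3, -14/3, -10/3).
Step 3: u_2 = a_2 − (1/3)·u_0 − (8/49)·u_1 = (34/147, 122/49, -19/21, -116/147).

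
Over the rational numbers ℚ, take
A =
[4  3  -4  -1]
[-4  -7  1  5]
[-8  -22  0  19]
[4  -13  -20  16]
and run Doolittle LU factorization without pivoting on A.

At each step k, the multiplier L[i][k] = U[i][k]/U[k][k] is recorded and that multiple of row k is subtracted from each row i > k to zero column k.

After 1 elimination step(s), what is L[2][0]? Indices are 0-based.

L[2][0] = -2

[col 0] pivot 4
  R1 -= -1*R0 → (0, -4, -3, 4)  (L[1][0] := -1)
  R2 -= -2*R0 → (0, -16, -8, 17)  (L[2][0] := -2)
  R3 -= 1*R0 → (0, -16, -16, 17)  (L[3][0] := 1)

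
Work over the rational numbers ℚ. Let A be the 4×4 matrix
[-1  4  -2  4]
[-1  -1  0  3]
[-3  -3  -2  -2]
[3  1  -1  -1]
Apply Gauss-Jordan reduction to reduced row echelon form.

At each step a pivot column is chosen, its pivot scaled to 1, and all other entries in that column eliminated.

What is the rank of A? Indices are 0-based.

[1] R0 /= -1  ⇒  (1, -4, 2, -4)
     R1 -= -1·R0  ⇒  (0, -5, 2, -1)
     R2 -= -3·R0  ⇒  (0, -15, 4, -14)
     R3 -= 3·R0  ⇒  (0, 13, -7, 11)
[2] R1 /= -5  ⇒  (0, 1, -2/5, 1/5)
     R0 -= -4·R1  ⇒  (1, 0, 2/5, -16/5)
     R2 -= -15·R1  ⇒  (0, 0, -2, -11)
     R3 -= 13·R1  ⇒  (0, 0, -9/5, 42/5)
[3] R2 /= -2  ⇒  (0, 0, 1, 11/2)
     R0 -= 2/5·R2  ⇒  (1, 0, 0, -27/5)
     R1 -= -2/5·R2  ⇒  (0, 1, 0, 12/5)
     R3 -= -9/5·R2  ⇒  (0, 0, 0, 183/10)
[4] R3 /= 183/10  ⇒  (0, 0, 0, 1)
     R0 -= -27/5·R3  ⇒  (1, 0, 0, 0)
     R1 -= 12/5·R3  ⇒  (0, 1, 0, 0)
     R2 -= 11/2·R3  ⇒  (0, 0, 1, 0)

rank = 4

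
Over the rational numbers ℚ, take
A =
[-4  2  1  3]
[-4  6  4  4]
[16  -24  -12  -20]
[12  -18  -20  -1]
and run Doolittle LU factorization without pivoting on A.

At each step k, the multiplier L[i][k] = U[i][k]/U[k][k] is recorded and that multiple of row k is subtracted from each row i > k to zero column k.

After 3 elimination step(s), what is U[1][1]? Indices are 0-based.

k=0: U[0][0]=-4
  eliminate (1,0): mult=1, new row 1: (0, 4, 3, 1); set L[1][0]=1
  eliminate (2,0): mult=-4, new row 2: (0, -16, -8, -8); set L[2][0]=-4
  eliminate (3,0): mult=-3, new row 3: (0, -12, -17, 8); set L[3][0]=-3
k=1: U[1][1]=4
  eliminate (2,1): mult=-4, new row 2: (0, 0, 4, -4); set L[2][1]=-4
  eliminate (3,1): mult=-3, new row 3: (0, 0, -8, 11); set L[3][1]=-3
k=2: U[2][2]=4
  eliminate (3,2): mult=-2, new row 3: (0, 0, 0, 3); set L[3][2]=-2

U[1][1] = 4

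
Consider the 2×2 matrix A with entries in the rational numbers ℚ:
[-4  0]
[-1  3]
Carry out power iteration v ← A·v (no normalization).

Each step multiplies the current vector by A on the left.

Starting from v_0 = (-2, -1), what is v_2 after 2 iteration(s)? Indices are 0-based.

v_0 = (-2, -1).
v_1 = A·v_0 = (8, -1).
v_2 = A·v_1 = (-32, -11).

v_2 = (-32, -11)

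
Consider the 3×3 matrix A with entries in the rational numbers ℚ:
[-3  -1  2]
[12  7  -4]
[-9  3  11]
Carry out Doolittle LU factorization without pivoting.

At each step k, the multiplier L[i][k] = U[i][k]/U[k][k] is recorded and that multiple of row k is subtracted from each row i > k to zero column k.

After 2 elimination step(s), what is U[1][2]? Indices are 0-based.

U[1][2] = 4

[col 0] pivot -3
  R1 -= -4*R0 → (0, 3, 4)  (L[1][0] := -4)
  R2 -= 3*R0 → (0, 6, 5)  (L[2][0] := 3)
[col 1] pivot 3
  R2 -= 2*R1 → (0, 0, -3)  (L[2][1] := 2)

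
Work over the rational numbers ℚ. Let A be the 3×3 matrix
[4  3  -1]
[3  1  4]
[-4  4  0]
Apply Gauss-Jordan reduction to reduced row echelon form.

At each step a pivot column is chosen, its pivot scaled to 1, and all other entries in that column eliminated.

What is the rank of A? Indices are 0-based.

rank = 3

pivot(0,0)=4: scale R0 → (1, 3/4, -1/4)
  clear (1,0): R1 −= (3)R0 → (0, -5/4, 19/4)
  clear (2,0): R2 −= (-4)R0 → (0, 7, -1)
pivot(1,1)=-5/4: scale R1 → (0, 1, -19/5)
  clear (0,1): R0 −= (3/4)R1 → (1, 0, 13/5)
  clear (2,1): R2 −= (7)R1 → (0, 0, 128/5)
pivot(2,2)=128/5: scale R2 → (0, 0, 1)
  clear (0,2): R0 −= (13/5)R2 → (1, 0, 0)
  clear (1,2): R1 −= (-19/5)R2 → (0, 1, 0)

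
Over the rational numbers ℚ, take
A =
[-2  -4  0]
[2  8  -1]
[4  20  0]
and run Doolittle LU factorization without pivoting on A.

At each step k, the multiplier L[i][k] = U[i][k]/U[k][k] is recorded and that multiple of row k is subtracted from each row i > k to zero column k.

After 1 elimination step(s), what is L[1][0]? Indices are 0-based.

Step 1: pivot at (0,0) is -2.
  row1 ← row1 − (-1)·row0  ⇒  L[1][0]=-1, U row1=(0, 4, -1)
  row2 ← row2 − (-2)·row0  ⇒  L[2][0]=-2, U row2=(0, 12, 0)

L[1][0] = -1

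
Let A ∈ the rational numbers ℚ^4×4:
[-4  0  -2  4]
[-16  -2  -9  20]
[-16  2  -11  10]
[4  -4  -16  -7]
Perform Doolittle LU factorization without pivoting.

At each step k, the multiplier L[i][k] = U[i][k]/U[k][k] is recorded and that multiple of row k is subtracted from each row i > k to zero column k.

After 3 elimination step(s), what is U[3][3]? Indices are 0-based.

Step 1: pivot at (0,0) is -4.
  row1 ← row1 − (4)·row0  ⇒  L[1][0]=4, U row1=(0, -2, -1, 4)
  row2 ← row2 − (4)·row0  ⇒  L[2][0]=4, U row2=(0, 2, -3, -6)
  row3 ← row3 − (-1)·row0  ⇒  L[3][0]=-1, U row3=(0, -4, -18, -3)
Step 2: pivot at (1,1) is -2.
  row2 ← row2 − (-1)·row1  ⇒  L[2][1]=-1, U row2=(0, 0, -4, -2)
  row3 ← row3 − (2)·row1  ⇒  L[3][1]=2, U row3=(0, 0, -16, -11)
Step 3: pivot at (2,2) is -4.
  row3 ← row3 − (4)·row2  ⇒  L[3][2]=4, U row3=(0, 0, 0, -3)

U[3][3] = -3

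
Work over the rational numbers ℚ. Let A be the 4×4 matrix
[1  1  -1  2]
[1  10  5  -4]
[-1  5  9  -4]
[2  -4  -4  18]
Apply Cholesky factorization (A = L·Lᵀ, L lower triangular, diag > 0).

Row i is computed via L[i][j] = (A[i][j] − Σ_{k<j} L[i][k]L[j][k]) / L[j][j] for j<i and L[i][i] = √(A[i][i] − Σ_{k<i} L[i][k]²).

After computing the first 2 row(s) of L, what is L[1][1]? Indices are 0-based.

L[1][1] = 3

Step 1: L[0][0] = √(1) = 1.
  L[1][0] = (1) / L[0][0] = 1.
Step 2: L[1][1] = √(9) = 3.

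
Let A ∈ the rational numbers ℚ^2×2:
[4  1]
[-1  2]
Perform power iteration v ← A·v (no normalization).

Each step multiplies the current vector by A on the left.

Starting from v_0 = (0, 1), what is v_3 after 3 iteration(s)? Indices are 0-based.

v_0 = (0, 1).
v_1 = A·v_0 = (1, 2).
v_2 = A·v_1 = (6, 3).
v_3 = A·v_2 = (27, 0).

v_3 = (27, 0)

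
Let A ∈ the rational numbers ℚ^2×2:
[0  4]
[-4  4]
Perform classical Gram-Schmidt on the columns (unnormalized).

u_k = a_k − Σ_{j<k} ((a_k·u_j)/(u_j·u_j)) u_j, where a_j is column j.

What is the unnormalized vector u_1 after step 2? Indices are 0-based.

u_1 = (4, 0)

Step 1: u_0 = a_0 = (0, -4).
Step 2: u_1 = a_1 − (-1)·u_0 = (4, 0).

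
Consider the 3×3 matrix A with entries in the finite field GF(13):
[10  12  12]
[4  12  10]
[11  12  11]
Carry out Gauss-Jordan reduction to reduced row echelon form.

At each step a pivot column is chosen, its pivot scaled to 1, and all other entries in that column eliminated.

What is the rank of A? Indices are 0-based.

[1] R0 /= 10  ⇒  (1, 9, 9)
     R1 -= 4·R0  ⇒  (0, 2, 0)
     R2 -= 11·R0  ⇒  (0, 4, 3)
[2] R1 /= 2  ⇒  (0, 1, 0)
     R0 -= 9·R1  ⇒  (1, 0, 9)
     R2 -= 4·R1  ⇒  (0, 0, 3)
[3] R2 /= 3  ⇒  (0, 0, 1)
     R0 -= 9·R2  ⇒  (1, 0, 0)

rank = 3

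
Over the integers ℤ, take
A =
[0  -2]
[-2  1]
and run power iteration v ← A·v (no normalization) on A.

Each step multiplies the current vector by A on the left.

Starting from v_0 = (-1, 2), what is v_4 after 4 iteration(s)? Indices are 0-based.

v_0 = (-1, 2).
v_1 = A·v_0 = (-4, 4).
v_2 = A·v_1 = (-8, 12).
v_3 = A·v_2 = (-24, 28).
v_4 = A·v_3 = (-56, 76).

v_4 = (-56, 76)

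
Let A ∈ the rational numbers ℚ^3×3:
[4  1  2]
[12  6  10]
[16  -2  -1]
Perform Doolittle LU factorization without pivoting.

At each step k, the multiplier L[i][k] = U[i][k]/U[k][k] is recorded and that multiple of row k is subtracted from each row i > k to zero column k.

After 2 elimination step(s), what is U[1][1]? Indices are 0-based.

U[1][1] = 3

k=0: U[0][0]=4
  eliminate (1,0): mult=3, new row 1: (0, 3, 4); set L[1][0]=3
  eliminate (2,0): mult=4, new row 2: (0, -6, -9); set L[2][0]=4
k=1: U[1][1]=3
  eliminate (2,1): mult=-2, new row 2: (0, 0, -1); set L[2][1]=-2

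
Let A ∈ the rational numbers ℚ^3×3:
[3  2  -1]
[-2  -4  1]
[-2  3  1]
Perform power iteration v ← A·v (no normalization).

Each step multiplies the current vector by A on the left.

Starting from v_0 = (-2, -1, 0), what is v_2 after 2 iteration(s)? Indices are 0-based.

v_0 = (-2, -1, 0).
v_1 = A·v_0 = (-8, 8, 1).
v_2 = A·v_1 = (-9, -15, 41).

v_2 = (-9, -15, 41)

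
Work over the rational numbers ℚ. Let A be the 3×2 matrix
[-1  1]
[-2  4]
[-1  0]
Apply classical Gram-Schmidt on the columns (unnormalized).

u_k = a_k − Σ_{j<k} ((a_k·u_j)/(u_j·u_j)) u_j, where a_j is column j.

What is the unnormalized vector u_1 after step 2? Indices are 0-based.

u_1 = (-1/2, 1, -3/2)

Step 1: u_0 = a_0 = (-1, -2, -1).
Step 2: u_1 = a_1 − (-3/2)·u_0 = (-1/2, 1, -3/2).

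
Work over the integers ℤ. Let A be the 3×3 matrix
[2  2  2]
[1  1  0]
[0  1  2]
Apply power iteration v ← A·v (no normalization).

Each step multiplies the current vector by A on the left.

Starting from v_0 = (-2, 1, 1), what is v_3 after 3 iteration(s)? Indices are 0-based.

v_3 = (16, 3, 9)

v_0 = (-2, 1, 1).
v_1 = A·v_0 = (0, -1, 3).
v_2 = A·v_1 = (4, -1, 5).
v_3 = A·v_2 = (16, 3, 9).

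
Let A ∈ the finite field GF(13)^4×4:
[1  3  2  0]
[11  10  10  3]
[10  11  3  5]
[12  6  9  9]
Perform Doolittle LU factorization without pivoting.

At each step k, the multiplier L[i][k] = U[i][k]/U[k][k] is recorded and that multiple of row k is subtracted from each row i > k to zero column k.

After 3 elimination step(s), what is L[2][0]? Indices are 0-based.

Step 1: pivot at (0,0) is 1.
  row1 ← row1 − (11)·row0  ⇒  L[1][0]=11, U row1=(0, 3, 1, 3)
  row2 ← row2 − (10)·row0  ⇒  L[2][0]=10, U row2=(0, 7, 9, 5)
  row3 ← row3 − (12)·row0  ⇒  L[3][0]=12, U row3=(0, 9, 11, 9)
Step 2: pivot at (1,1) is 3.
  row2 ← row2 − (11)·row1  ⇒  L[2][1]=11, U row2=(0, 0, 11, 11)
  row3 ← row3 − (3)·row1  ⇒  L[3][1]=3, U row3=(0, 0, 8, 0)
Step 3: pivot at (2,2) is 11.
  row3 ← row3 − (9)·row2  ⇒  L[3][2]=9, U row3=(0, 0, 0, 5)

L[2][0] = 10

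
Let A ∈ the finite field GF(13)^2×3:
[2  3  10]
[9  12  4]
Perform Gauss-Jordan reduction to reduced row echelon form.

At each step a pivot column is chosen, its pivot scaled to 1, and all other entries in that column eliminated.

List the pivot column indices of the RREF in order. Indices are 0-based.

[1] R0 /= 2  ⇒  (1, 8, 5)
     R1 -= 9·R0  ⇒  (0, 5, 11)
[2] R1 /= 5  ⇒  (0, 1, 10)
     R0 -= 8·R1  ⇒  (1, 0, 3)

pivot columns: 0, 1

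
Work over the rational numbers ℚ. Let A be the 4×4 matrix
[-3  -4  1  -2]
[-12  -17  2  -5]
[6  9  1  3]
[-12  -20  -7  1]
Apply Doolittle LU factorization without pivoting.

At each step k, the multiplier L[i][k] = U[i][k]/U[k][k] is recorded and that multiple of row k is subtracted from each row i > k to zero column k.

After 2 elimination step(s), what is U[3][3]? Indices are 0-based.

k=0: U[0][0]=-3
  eliminate (1,0): mult=4, new row 1: (0, -1, -2, 3); set L[1][0]=4
  eliminate (2,0): mult=-2, new row 2: (0, 1, 3, -1); set L[2][0]=-2
  eliminate (3,0): mult=4, new row 3: (0, -4, -11, 9); set L[3][0]=4
k=1: U[1][1]=-1
  eliminate (2,1): mult=-1, new row 2: (0, 0, 1, 2); set L[2][1]=-1
  eliminate (3,1): mult=4, new row 3: (0, 0, -3, -3); set L[3][1]=4

U[3][3] = -3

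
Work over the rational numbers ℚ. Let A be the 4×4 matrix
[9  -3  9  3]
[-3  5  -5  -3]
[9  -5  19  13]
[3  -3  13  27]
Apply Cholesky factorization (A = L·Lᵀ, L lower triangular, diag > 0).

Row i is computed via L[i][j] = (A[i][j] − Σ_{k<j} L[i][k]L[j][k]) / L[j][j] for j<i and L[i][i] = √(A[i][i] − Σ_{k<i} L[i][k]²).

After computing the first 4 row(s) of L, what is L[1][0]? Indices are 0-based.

L[1][0] = -1

Step 1: L[0][0] = √(9) = 3.
  L[1][0] = (-3) / L[0][0] = -1.
Step 2: L[1][1] = √(4) = 2.
  L[2][0] = (9) / L[0][0] = 3.
  L[2][1] = (-2) / L[1][1] = -1.
Step 3: L[2][2] = √(9) = 3.
  L[3][0] = (3) / L[0][0] = 1.
  L[3][1] = (-2) / L[1][1] = -1.
  L[3][2] = (9) / L[2][2] = 3.
Step 4: L[3][3] = √(16) = 4.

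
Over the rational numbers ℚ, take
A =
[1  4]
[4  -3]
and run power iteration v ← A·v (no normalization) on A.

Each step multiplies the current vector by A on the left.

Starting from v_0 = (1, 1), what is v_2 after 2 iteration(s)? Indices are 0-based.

v_2 = (9, 17)

v_0 = (1, 1).
v_1 = A·v_0 = (5, 1).
v_2 = A·v_1 = (9, 17).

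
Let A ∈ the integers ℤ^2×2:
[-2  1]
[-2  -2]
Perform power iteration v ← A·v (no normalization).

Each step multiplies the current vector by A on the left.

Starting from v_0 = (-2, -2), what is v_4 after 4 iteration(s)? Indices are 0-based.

v_4 = (88, -8)

v_0 = (-2, -2).
v_1 = A·v_0 = (2, 8).
v_2 = A·v_1 = (4, -20).
v_3 = A·v_2 = (-28, 32).
v_4 = A·v_3 = (88, -8).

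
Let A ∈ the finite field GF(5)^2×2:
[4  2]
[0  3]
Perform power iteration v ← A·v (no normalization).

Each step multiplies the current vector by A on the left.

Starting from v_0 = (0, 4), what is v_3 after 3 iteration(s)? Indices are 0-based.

v_0 = (0, 4).
v_1 = A·v_0 = (3, 2).
v_2 = A·v_1 = (1, 1).
v_3 = A·v_2 = (1, 3).

v_3 = (1, 3)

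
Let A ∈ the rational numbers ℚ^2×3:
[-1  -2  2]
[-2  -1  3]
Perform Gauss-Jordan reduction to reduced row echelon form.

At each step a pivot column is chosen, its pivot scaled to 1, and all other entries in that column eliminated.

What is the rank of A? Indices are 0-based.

rank = 2

pivot(0,0)=-1: scale R0 → (1, 2, -2)
  clear (1,0): R1 −= (-2)R0 → (0, 3, -1)
pivot(1,1)=3: scale R1 → (0, 1, -1/3)
  clear (0,1): R0 −= (2)R1 → (1, 0, -4/3)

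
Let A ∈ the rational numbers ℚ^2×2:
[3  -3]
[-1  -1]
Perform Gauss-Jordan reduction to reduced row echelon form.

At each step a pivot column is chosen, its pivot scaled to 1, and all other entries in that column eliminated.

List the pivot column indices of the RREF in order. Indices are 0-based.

step 1: normalize row 0 (÷3) = (1, -1)
  row 1: subtract -1×row0 = (0, -2)
step 2: normalize row 1 (÷-2) = (0, 1)
  row 0: subtract -1×row1 = (1, 0)

pivot columns: 0, 1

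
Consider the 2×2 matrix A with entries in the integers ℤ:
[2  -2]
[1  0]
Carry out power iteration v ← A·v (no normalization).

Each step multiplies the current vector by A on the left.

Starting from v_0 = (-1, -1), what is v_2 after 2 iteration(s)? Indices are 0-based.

v_0 = (-1, -1).
v_1 = A·v_0 = (0, -1).
v_2 = A·v_1 = (2, 0).

v_2 = (2, 0)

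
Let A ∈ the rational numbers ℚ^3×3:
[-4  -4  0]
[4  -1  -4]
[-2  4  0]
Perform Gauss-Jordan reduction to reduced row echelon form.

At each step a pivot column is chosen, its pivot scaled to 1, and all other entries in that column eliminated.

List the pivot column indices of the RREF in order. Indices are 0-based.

pivot columns: 0, 1, 2

pivot(0,0)=-4: scale R0 → (1, 1, 0)
  clear (1,0): R1 −= (4)R0 → (0, -5, -4)
  clear (2,0): R2 −= (-2)R0 → (0, 6, 0)
pivot(1,1)=-5: scale R1 → (0, 1, 4/5)
  clear (0,1): R0 −= (1)R1 → (1, 0, -4/5)
  clear (2,1): R2 −= (6)R1 → (0, 0, -24/5)
pivot(2,2)=-24/5: scale R2 → (0, 0, 1)
  clear (0,2): R0 −= (-4/5)R2 → (1, 0, 0)
  clear (1,2): R1 −= (4/5)R2 → (0, 1, 0)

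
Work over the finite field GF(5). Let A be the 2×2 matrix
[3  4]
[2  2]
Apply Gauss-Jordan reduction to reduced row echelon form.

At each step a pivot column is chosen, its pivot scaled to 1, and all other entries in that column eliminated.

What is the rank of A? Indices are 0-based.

rank = 2

step 1: normalize row 0 (÷3) = (1, 3)
  row 1: subtract 2×row0 = (0, 1)
step 2: normalize row 1 (÷1) = (0, 1)
  row 0: subtract 3×row1 = (1, 0)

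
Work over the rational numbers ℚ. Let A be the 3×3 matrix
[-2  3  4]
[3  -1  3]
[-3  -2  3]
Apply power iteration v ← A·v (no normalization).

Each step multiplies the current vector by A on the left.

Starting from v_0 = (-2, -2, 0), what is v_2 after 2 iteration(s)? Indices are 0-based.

v_2 = (32, 28, 44)

v_0 = (-2, -2, 0).
v_1 = A·v_0 = (-2, -4, 10).
v_2 = A·v_1 = (32, 28, 44).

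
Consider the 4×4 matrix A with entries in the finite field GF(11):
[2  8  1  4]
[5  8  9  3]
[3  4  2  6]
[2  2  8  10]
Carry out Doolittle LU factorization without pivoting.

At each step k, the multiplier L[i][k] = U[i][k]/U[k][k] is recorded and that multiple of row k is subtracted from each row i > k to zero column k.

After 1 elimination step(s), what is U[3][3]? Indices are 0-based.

Step 1: pivot at (0,0) is 2.
  row1 ← row1 − (8)·row0  ⇒  L[1][0]=8, U row1=(0, 10, 1, 4)
  row2 ← row2 − (7)·row0  ⇒  L[2][0]=7, U row2=(0, 3, 6, 0)
  row3 ← row3 − (1)·row0  ⇒  L[3][0]=1, U row3=(0, 5, 7, 6)

U[3][3] = 6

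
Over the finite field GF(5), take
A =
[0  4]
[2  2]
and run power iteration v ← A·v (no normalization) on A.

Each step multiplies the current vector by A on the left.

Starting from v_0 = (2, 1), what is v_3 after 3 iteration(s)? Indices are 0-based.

v_3 = (0, 3)

v_0 = (2, 1).
v_1 = A·v_0 = (4, 1).
v_2 = A·v_1 = (4, 0).
v_3 = A·v_2 = (0, 3).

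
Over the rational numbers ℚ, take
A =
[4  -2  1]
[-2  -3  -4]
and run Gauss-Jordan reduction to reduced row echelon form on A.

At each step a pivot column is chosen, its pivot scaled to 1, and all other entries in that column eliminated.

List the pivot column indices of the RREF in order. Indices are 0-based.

pivot columns: 0, 1

pivot(0,0)=4: scale R0 → (1, -1/2, 1/4)
  clear (1,0): R1 −= (-2)R0 → (0, -4, -7/2)
pivot(1,1)=-4: scale R1 → (0, 1, 7/8)
  clear (0,1): R0 −= (-1/2)R1 → (1, 0, 11/16)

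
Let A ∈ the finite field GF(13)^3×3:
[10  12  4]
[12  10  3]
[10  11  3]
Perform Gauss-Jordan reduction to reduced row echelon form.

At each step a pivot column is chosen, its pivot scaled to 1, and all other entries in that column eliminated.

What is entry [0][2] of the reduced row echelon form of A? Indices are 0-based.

[1] R0 /= 10  ⇒  (1, 9, 3)
     R1 -= 12·R0  ⇒  (0, 6, 6)
     R2 -= 10·R0  ⇒  (0, 12, 12)
[2] R1 /= 6  ⇒  (0, 1, 1)
     R0 -= 9·R1  ⇒  (1, 0, 7)
     R2 -= 12·R1  ⇒  (0, 0, 0)
column 2 empty below row 2

M[0][2] = 7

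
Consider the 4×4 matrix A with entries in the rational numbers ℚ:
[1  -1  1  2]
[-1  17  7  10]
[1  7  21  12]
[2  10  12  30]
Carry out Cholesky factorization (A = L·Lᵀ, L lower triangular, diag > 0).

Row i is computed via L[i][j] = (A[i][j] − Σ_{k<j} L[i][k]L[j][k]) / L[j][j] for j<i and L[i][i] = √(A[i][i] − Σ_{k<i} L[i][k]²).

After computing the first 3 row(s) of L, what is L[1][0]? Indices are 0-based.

L[1][0] = -1

Step 1: L[0][0] = √(1) = 1.
  L[1][0] = (-1) / L[0][0] = -1.
Step 2: L[1][1] = √(16) = 4.
  L[2][0] = (1) / L[0][0] = 1.
  L[2][1] = (8) / L[1][1] = 2.
Step 3: L[2][2] = √(16) = 4.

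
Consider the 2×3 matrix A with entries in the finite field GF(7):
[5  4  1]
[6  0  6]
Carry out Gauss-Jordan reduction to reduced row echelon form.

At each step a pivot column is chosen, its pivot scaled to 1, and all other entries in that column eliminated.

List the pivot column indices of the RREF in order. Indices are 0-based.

pivot columns: 0, 1

step 1: normalize row 0 (÷5) = (1, 5, 3)
  row 1: subtract 6×row0 = (0, 5, 2)
step 2: normalize row 1 (÷5) = (0, 1, 6)
  row 0: subtract 5×row1 = (1, 0, 1)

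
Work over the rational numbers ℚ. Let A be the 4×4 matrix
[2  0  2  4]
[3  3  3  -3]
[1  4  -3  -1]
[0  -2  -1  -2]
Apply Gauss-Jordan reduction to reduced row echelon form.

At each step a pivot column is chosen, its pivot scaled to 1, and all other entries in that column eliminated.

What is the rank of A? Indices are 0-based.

rank = 4

step 1: normalize row 0 (÷2) = (1, 0, 1, 2)
  row 1: subtract 3×row0 = (0, 3, 0, -9)
  row 2: subtract 1×row0 = (0, 4, -4, -3)
step 2: normalize row 1 (÷3) = (0, 1, 0, -3)
  row 2: subtract 4×row1 = (0, 0, -4, 9)
  row 3: subtract -2×row1 = (0, 0, -1, -8)
step 3: normalize row 2 (÷-4) = (0, 0, 1, -9/4)
  row 0: subtract 1×row2 = (1, 0, 0, 17/4)
  row 3: subtract -1×row2 = (0, 0, 0, -41/4)
step 4: normalize row 3 (÷-41/4) = (0, 0, 0, 1)
  row 0: subtract 17/4×row3 = (1, 0, 0, 0)
  row 1: subtract -3×row3 = (0, 1, 0, 0)
  row 2: subtract -9/4×row3 = (0, 0, 1, 0)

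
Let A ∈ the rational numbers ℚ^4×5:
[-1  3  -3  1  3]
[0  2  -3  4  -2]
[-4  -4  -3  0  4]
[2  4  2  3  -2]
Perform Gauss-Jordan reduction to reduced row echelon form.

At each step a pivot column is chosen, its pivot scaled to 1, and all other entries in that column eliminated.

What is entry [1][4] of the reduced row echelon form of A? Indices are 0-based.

M[1][4] = 73/83

[1] R0 /= -1  ⇒  (1, -3, 3, -1, -3)
     R2 -= -4·R0  ⇒  (0, -16, 9, -4, -8)
     R3 -= 2·R0  ⇒  (0, 10, -4, 5, 4)
[2] R1 /= 2  ⇒  (0, 1, -3/2, 2, -1)
     R0 -= -3·R1  ⇒  (1, 0, -3/2, 5, -6)
     R2 -= -16·R1  ⇒  (0, 0, -15, 28, -24)
     R3 -= 10·R1  ⇒  (0, 0, 11, -15, 14)
[3] R2 /= -15  ⇒  (0, 0, 1, -28/15, 8/5)
     R0 -= -3/2·R2  ⇒  (1, 0, 0, 11/5, -18/5)
     R1 -= -3/2·R2  ⇒  (0, 1, 0, -4/5, 7/5)
     R3 -= 11·R2  ⇒  (0, 0, 0, 83/15, -18/5)
[4] R3 /= 83/15  ⇒  (0, 0, 0, 1, -54/83)
     R0 -= 11/5·R3  ⇒  (1, 0, 0, 0, -180/83)
     R1 -= -4/5·R3  ⇒  (0, 1, 0, 0, 73/83)
     R2 -= -28/15·R3  ⇒  (0, 0, 1, 0, 32/83)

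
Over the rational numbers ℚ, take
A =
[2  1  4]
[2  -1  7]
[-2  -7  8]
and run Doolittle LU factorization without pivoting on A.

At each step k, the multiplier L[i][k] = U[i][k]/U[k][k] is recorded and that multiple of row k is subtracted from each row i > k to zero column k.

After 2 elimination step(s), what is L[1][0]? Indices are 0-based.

Step 1: pivot at (0,0) is 2.
  row1 ← row1 − (1)·row0  ⇒  L[1][0]=1, U row1=(0, -2, 3)
  row2 ← row2 − (-1)·row0  ⇒  L[2][0]=-1, U row2=(0, -6, 12)
Step 2: pivot at (1,1) is -2.
  row2 ← row2 − (3)·row1  ⇒  L[2][1]=3, U row2=(0, 0, 3)

L[1][0] = 1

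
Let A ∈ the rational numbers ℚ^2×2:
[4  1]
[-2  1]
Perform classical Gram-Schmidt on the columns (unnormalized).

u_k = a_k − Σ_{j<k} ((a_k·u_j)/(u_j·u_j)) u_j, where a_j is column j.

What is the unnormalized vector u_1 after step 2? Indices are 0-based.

Step 1: u_0 = a_0 = (4, -2).
Step 2: u_1 = a_1 − (1/10)·u_0 = (3/5, 6/5).

u_1 = (3/5, 6/5)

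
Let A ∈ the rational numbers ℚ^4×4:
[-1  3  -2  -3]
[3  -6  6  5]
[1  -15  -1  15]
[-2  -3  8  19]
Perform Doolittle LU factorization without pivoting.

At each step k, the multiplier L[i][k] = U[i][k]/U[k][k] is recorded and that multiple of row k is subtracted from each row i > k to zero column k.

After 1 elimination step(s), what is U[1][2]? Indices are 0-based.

Step 1: pivot at (0,0) is -1.
  row1 ← row1 − (-3)·row0  ⇒  L[1][0]=-3, U row1=(0, 3, 0, -4)
  row2 ← row2 − (-1)·row0  ⇒  L[2][0]=-1, U row2=(0, -12, -3, 12)
  row3 ← row3 − (2)·row0  ⇒  L[3][0]=2, U row3=(0, -9, 12, 25)

U[1][2] = 0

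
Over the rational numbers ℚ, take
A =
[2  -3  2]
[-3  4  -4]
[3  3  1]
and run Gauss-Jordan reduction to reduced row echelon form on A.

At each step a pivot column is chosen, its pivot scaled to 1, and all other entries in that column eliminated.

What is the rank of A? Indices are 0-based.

pivot(0,0)=2: scale R0 → (1, -3/2, 1)
  clear (1,0): R1 −= (-3)R0 → (0, -1/2, -1)
  clear (2,0): R2 −= (3)R0 → (0, 15/2, -2)
pivot(1,1)=-1/2: scale R1 → (0, 1, 2)
  clear (0,1): R0 −= (-3/2)R1 → (1, 0, 4)
  clear (2,1): R2 −= (15/2)R1 → (0, 0, -17)
pivot(2,2)=-17: scale R2 → (0, 0, 1)
  clear (0,2): R0 −= (4)R2 → (1, 0, 0)
  clear (1,2): R1 −= (2)R2 → (0, 1, 0)

rank = 3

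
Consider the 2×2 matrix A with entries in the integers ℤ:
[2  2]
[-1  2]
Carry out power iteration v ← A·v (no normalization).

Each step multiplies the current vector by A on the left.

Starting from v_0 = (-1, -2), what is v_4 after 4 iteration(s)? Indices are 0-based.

v_0 = (-1, -2).
v_1 = A·v_0 = (-6, -3).
v_2 = A·v_1 = (-18, 0).
v_3 = A·v_2 = (-36, 18).
v_4 = A·v_3 = (-36, 72).

v_4 = (-36, 72)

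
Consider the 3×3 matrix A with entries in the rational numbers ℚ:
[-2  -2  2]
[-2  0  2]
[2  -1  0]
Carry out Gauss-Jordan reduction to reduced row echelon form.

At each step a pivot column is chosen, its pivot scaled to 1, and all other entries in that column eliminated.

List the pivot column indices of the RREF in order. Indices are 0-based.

pivot(0,0)=-2: scale R0 → (1, 1, -1)
  clear (1,0): R1 −= (-2)R0 → (0, 2, 0)
  clear (2,0): R2 −= (2)R0 → (0, -3, 2)
pivot(1,1)=2: scale R1 → (0, 1, 0)
  clear (0,1): R0 −= (1)R1 → (1, 0, -1)
  clear (2,1): R2 −= (-3)R1 → (0, 0, 2)
pivot(2,2)=2: scale R2 → (0, 0, 1)
  clear (0,2): R0 −= (-1)R2 → (1, 0, 0)

pivot columns: 0, 1, 2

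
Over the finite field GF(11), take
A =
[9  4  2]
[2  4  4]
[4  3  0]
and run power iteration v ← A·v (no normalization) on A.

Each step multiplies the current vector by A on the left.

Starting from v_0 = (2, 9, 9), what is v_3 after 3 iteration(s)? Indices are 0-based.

v_0 = (2, 9, 9).
v_1 = A·v_0 = (6, 10, 2).
v_2 = A·v_1 = (10, 5, 10).
v_3 = A·v_2 = (9, 3, 0).

v_3 = (9, 3, 0)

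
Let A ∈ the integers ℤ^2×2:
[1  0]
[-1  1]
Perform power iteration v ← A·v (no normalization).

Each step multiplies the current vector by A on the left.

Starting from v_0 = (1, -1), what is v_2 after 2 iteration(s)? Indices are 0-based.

v_0 = (1, -1).
v_1 = A·v_0 = (1, -2).
v_2 = A·v_1 = (1, -3).

v_2 = (1, -3)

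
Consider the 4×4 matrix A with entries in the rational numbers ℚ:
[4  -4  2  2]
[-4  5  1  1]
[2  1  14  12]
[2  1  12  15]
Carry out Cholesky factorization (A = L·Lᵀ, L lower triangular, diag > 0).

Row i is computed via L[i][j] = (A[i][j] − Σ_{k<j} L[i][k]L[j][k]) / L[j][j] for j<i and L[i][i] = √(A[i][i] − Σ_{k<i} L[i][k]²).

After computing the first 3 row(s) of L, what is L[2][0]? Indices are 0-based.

Step 1: L[0][0] = √(4) = 2.
  L[1][0] = (-4) / L[0][0] = -2.
Step 2: L[1][1] = √(1) = 1.
  L[2][0] = (2) / L[0][0] = 1.
  L[2][1] = (3) / L[1][1] = 3.
Step 3: L[2][2] = √(4) = 2.

L[2][0] = 1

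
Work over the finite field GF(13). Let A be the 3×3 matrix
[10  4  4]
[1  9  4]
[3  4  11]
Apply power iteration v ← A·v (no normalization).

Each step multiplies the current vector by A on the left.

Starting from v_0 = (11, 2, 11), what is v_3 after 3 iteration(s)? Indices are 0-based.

v_0 = (11, 2, 11).
v_1 = A·v_0 = (6, 8, 6).
v_2 = A·v_1 = (12, 11, 12).
v_3 = A·v_2 = (4, 3, 4).

v_3 = (4, 3, 4)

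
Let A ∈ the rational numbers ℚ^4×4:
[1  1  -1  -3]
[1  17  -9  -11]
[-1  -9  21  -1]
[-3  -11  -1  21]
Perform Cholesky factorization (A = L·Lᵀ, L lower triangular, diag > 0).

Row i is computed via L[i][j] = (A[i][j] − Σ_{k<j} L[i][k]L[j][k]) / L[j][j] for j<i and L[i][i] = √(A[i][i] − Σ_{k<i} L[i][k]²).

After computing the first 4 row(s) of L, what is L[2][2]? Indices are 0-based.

L[2][2] = 4

Step 1: L[0][0] = √(1) = 1.
  L[1][0] = (1) / L[0][0] = 1.
Step 2: L[1][1] = √(16) = 4.
  L[2][0] = (-1) / L[0][0] = -1.
  L[2][1] = (-8) / L[1][1] = -2.
Step 3: L[2][2] = √(16) = 4.
  L[3][0] = (-3) / L[0][0] = -3.
  L[3][1] = (-8) / L[1][1] = -2.
  L[3][2] = (-8) / L[2][2] = -2.
Step 4: L[3][3] = √(4) = 2.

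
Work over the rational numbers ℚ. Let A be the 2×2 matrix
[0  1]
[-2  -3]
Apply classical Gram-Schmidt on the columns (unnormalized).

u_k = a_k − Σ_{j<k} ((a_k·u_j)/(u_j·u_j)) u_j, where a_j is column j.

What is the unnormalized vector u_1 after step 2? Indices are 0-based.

u_1 = (1, 0)

Step 1: u_0 = a_0 = (0, -2).
Step 2: u_1 = a_1 − (3/2)·u_0 = (1, 0).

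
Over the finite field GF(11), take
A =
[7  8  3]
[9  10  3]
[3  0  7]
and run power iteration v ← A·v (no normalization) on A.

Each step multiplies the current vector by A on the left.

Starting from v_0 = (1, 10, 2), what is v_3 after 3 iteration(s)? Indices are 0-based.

v_0 = (1, 10, 2).
v_1 = A·v_0 = (5, 5, 6).
v_2 = A·v_1 = (5, 3, 2).
v_3 = A·v_2 = (10, 4, 7).

v_3 = (10, 4, 7)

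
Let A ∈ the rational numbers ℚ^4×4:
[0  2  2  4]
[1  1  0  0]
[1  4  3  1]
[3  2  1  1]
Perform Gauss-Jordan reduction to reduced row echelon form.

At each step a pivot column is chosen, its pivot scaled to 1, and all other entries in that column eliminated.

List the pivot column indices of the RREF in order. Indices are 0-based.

pivot columns: 0, 1, 2, 3

pivot(0,0): swap R0↔R1
pivot(0,0)=1: scale R0 → (1, 1, 0, 0)
  clear (2,0): R2 −= (1)R0 → (0, 3, 3, 1)
  clear (3,0): R3 −= (3)R0 → (0, -1, 1, 1)
pivot(1,1)=2: scale R1 → (0, 1, 1, 2)
  clear (0,1): R0 −= (1)R1 → (1, 0, -1, -2)
  clear (2,1): R2 −= (3)R1 → (0, 0, 0, -5)
  clear (3,1): R3 −= (-1)R1 → (0, 0, 2, 3)
pivot(2,2): swap R2↔R3
pivot(2,2)=2: scale R2 → (0, 0, 1, 3/2)
  clear (0,2): R0 −= (-1)R2 → (1, 0, 0, -1/2)
  clear (1,2): R1 −= (1)R2 → (0, 1, 0, 1/2)
pivot(3,3)=-5: scale R3 → (0, 0, 0, 1)
  clear (0,3): R0 −= (-1/2)R3 → (1, 0, 0, 0)
  clear (1,3): R1 −= (1/2)R3 → (0, 1, 0, 0)
  clear (2,3): R2 −= (3/2)R3 → (0, 0, 1, 0)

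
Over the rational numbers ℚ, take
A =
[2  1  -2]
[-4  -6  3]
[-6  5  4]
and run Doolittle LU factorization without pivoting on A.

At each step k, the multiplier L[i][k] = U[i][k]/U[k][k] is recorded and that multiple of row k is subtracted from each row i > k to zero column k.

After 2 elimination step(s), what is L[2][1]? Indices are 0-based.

L[2][1] = -2

k=0: U[0][0]=2
  eliminate (1,0): mult=-2, new row 1: (0, -4, -1); set L[1][0]=-2
  eliminate (2,0): mult=-3, new row 2: (0, 8, -2); set L[2][0]=-3
k=1: U[1][1]=-4
  eliminate (2,1): mult=-2, new row 2: (0, 0, -4); set L[2][1]=-2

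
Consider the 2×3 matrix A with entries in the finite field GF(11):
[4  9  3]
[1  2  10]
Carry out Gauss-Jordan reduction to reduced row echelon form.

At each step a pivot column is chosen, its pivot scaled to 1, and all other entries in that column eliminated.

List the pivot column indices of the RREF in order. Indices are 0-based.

pivot columns: 0, 1

step 1: normalize row 0 (÷4) = (1, 5, 9)
  row 1: subtract 1×row0 = (0, 8, 1)
step 2: normalize row 1 (÷8) = (0, 1, 7)
  row 0: subtract 5×row1 = (1, 0, 7)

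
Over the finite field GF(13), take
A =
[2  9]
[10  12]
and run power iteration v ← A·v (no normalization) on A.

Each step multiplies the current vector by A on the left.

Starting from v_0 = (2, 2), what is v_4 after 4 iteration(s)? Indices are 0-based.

v_4 = (5, 6)

v_0 = (2, 2).
v_1 = A·v_0 = (9, 5).
v_2 = A·v_1 = (11, 7).
v_3 = A·v_2 = (7, 12).
v_4 = A·v_3 = (5, 6).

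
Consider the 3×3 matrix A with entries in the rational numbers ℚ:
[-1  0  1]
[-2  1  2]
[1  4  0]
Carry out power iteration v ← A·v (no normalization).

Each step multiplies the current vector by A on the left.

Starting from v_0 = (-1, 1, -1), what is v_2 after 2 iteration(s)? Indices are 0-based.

v_0 = (-1, 1, -1).
v_1 = A·v_0 = (0, 1, 3).
v_2 = A·v_1 = (3, 7, 4).

v_2 = (3, 7, 4)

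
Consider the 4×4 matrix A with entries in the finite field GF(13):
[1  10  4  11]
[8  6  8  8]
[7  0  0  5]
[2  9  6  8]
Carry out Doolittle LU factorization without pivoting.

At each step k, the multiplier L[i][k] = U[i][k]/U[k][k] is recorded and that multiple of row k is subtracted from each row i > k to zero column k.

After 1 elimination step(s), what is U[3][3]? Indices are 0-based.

U[3][3] = 12

Step 1: pivot at (0,0) is 1.
  row1 ← row1 − (8)·row0  ⇒  L[1][0]=8, U row1=(0, 4, 2, 11)
  row2 ← row2 − (7)·row0  ⇒  L[2][0]=7, U row2=(0, 8, 11, 6)
  row3 ← row3 − (2)·row0  ⇒  L[3][0]=2, U row3=(0, 2, 11, 12)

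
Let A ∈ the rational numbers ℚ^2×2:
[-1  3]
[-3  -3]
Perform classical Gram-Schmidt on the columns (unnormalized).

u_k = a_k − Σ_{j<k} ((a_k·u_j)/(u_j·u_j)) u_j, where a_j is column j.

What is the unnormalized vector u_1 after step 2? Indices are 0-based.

u_1 = (18/5, -6/5)

Step 1: u_0 = a_0 = (-1, -3).
Step 2: u_1 = a_1 − (3/5)·u_0 = (18/5, -6/5).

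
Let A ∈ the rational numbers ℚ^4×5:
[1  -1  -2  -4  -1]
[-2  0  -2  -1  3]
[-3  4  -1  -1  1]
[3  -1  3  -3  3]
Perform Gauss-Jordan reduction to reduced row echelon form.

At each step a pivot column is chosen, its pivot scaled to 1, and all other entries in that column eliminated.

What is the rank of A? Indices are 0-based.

[1] R0 /= 1  ⇒  (1, -1, -2, -4, -1)
     R1 -= -2·R0  ⇒  (0, -2, -6, -9, 1)
     R2 -= -3·R0  ⇒  (0, 1, -7, -13, -2)
     R3 -= 3·R0  ⇒  (0, 2, 9, 9, 6)
[2] R1 /= -2  ⇒  (0, 1, 3, 9/2, -1/2)
     R0 -= -1·R1  ⇒  (1, 0, 1, 1/2, -3/2)
     R2 -= 1·R1  ⇒  (0, 0, -10, -35/2, -3/2)
     R3 -= 2·R1  ⇒  (0, 0, 3, 0, 7)
[3] R2 /= -10  ⇒  (0, 0, 1, 7/4, 3/20)
     R0 -= 1·R2  ⇒  (1, 0, 0, -5/4, -33/20)
     R1 -= 3·R2  ⇒  (0, 1, 0, -3/4, -19/20)
     R3 -= 3·R2  ⇒  (0, 0, 0, -21/4, 131/20)
[4] R3 /= -21/4  ⇒  (0, 0, 0, 1, -131/105)
     R0 -= -5/4·R3  ⇒  (1, 0, 0, 0, -337/105)
     R1 -= -3/4·R3  ⇒  (0, 1, 0, 0, -66/35)
     R2 -= 7/4·R3  ⇒  (0, 0, 1, 0, 7/3)

rank = 4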